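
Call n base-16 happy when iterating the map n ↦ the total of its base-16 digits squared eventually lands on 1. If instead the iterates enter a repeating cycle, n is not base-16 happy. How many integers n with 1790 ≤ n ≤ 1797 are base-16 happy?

4

1790: 1790 → 457 → 226 → 200 → 208 → 169 → 181 → 146 → 85 → 50 → 13 → 169  (repeats 169)
1791: 1791 → 486 → 233 → 277 → 27 → 122 → 149 → 106 → 136 → 128 → 64 → 16 → 1  (reaches 1)
1792: 1792 → 49 → 10 → 100 → 52 → 25 → 82 → 29 → 170 → 200 → 208 → 169 → 181 → 146 → 85 → 50 → 13 → 169  (repeats 169)
1793: 1793 → 50 → 13 → 169 → 181 → 146 → 85 → 50  (repeats 50)
1794: 1794 → 53 → 34 → 8 → 64 → 16 → 1  (reaches 1)
1795: 1795 → 58 → 109 → 205 → 313 → 91 → 146 → 85 → 50 → 13 → 169 → 181 → 146  (repeats 146)
1796: 1796 → 65 → 17 → 2 → 4 → 16 → 1  (reaches 1)
1797: 1797 → 74 → 116 → 65 → 17 → 2 → 4 → 16 → 1  (reaches 1)
base-16 happy: 1791, 1794, 1796, 1797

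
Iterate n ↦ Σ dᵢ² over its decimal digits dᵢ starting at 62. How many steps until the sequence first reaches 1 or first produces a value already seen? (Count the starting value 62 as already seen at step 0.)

10

62 → 6² + 2² = 40
40 → 4² + 0² = 16
16 → 1² + 6² = 37
37 → 3² + 7² = 58
58 → 5² + 8² = 89
89 → 8² + 9² = 145
145 → 1² + 4² + 5² = 42
42 → 4² + 2² = 20
20 → 2² + 0² = 4
4 → 4² = 16  — 16 repeats.
That took 10 steps.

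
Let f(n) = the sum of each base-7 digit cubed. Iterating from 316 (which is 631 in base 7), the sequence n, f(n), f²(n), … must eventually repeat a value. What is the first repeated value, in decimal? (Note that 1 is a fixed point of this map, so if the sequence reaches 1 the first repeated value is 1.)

244

316 = (6,3,1)_7 → 6³ + 3³ + 1³ = 244
244 = (4,6,6)_7 → 4³ + 6³ + 6³ = 496
496 = (1,3,0,6)_7 → 1³ + 3³ + 0³ + 6³ = 244  — 244 already appeared earlier.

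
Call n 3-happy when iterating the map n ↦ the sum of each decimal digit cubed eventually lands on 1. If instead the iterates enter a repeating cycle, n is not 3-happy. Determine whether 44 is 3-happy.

44 → 4³ + 4³ = 128
128 → 1³ + 2³ + 8³ = 521
521 → 5³ + 2³ + 1³ = 134
134 → 1³ + 3³ + 4³ = 92
92 → 9³ + 2³ = 737
737 → 7³ + 3³ + 7³ = 713
713 → 7³ + 1³ + 3³ = 371
371 → 3³ + 7³ + 1³ = 371  — 371 already seen; the sequence cycles without reaching 1.

not 3-happy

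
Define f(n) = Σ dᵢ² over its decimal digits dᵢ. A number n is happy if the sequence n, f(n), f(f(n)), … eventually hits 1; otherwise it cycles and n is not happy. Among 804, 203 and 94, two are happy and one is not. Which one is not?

804: 804 → 80 → 64 → 52 → 29 → 85 → 89 → 145 → 42 → 20 → 4 → 16 → 37 → 58 → 89  — repeats 89 (not happy)
203: 203 → 13 → 10 → 1  — reaches 1 (happy)
94: 94 → 97 → 130 → 10 → 1  — reaches 1 (happy)

804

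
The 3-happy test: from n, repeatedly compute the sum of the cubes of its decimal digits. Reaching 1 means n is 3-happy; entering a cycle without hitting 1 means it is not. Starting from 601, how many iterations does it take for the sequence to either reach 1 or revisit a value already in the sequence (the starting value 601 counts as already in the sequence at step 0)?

4

601 → 6³ + 0³ + 1³ = 217
217 → 2³ + 1³ + 7³ = 352
352 → 3³ + 5³ + 2³ = 160
160 → 1³ + 6³ + 0³ = 217  — 217 repeats.
That took 4 steps.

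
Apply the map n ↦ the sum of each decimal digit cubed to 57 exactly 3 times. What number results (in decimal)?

57 → 468
468 → 792
792 → 1080

1080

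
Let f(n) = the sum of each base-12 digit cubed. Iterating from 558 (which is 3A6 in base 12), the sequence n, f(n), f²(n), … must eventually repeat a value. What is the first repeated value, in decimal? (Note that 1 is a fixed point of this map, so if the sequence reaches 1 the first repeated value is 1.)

1539

558 = (3,10,6)_12 → 3³ + 10³ + 6³ = 27 + 1000 + 216 = 1243
1243 = (8,7,7)_12 → 8³ + 7³ + 7³ = 512 + 343 + 343 = 1198
1198 = (8,3,10)_12 → 8³ + 3³ + 10³ = 512 + 27 + 1000 = 1539
1539 = (10,8,3)_12 → 10³ + 8³ + 3³ = 1000 + 512 + 27 = 1539  — 1539 already appeared earlier.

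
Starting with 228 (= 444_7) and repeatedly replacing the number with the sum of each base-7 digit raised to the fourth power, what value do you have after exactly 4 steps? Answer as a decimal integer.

228 = (4,4,4)_7 → 768
768 = (2,1,4,5)_7 → 898
898 = (2,4,2,2)_7 → 304
304 = (6,1,3)_7 → 1378

1378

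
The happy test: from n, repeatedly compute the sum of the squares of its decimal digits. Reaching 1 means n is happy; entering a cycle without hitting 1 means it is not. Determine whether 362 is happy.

362 → 3² + 6² + 2² = 49
49 → 4² + 9² = 97
97 → 9² + 7² = 130
130 → 1² + 3² + 0² = 10
10 → 1² + 0² = 1  — reached 1.

happy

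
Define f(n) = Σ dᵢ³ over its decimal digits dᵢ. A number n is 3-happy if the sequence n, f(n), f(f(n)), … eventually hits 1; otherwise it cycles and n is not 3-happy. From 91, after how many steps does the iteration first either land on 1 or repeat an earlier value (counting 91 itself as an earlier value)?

3

91 → 9³ + 1³ = 729 + 1 = 730
730 → 7³ + 3³ + 0³ = 343 + 27 + 0 = 370
370 → 3³ + 7³ + 0³ = 27 + 343 + 0 = 370  — 370 repeats.
That took 3 steps.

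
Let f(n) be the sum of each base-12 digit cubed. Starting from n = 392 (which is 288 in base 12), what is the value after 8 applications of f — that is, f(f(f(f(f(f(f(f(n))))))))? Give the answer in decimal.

1028

392 = (2,8,8)_12 → 2³ + 8³ + 8³ = 1032
1032 = (7,2,0)_12 → 7³ + 2³ + 0³ = 351
351 = (2,5,3)_12 → 2³ + 5³ + 3³ = 160
160 = (1,1,4)_12 → 1³ + 1³ + 4³ = 66
66 = (5,6)_12 → 5³ + 6³ = 341
341 = (2,4,5)_12 → 2³ + 4³ + 5³ = 197
197 = (1,4,5)_12 → 1³ + 4³ + 5³ = 190
190 = (1,3,10)_12 → 1³ + 3³ + 10³ = 1028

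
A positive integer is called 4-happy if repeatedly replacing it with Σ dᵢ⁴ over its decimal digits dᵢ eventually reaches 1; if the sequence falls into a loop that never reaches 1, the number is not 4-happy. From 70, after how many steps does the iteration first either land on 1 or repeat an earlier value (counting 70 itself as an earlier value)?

70 → 7⁴ + 0⁴ = 2401 + 0 = 2401
2401 → 2⁴ + 4⁴ + 0⁴ + 1⁴ = 16 + 256 + 0 + 1 = 273
273 → 2⁴ + 7⁴ + 3⁴ = 16 + 2401 + 81 = 2498
2498 → 2⁴ + 4⁴ + 9⁴ + 8⁴ = 16 + 256 + 6561 + 4096 = 10929
10929 → 1⁴ + 0⁴ + 9⁴ + 2⁴ + 9⁴ = 1 + 0 + 6561 + 16 + 6561 = 13139
13139 → 1⁴ + 3⁴ + 1⁴ + 3⁴ + 9⁴ = 1 + 81 + 1 + 81 + 6561 = 6725
6725 → 6⁴ + 7⁴ + 2⁴ + 5⁴ = 1296 + 2401 + 16 + 625 = 4338
4338 → 4⁴ + 3⁴ + 3⁴ + 8⁴ = 256 + 81 + 81 + 4096 = 4514
4514 → 4⁴ + 5⁴ + 1⁴ + 4⁴ = 256 + 625 + 1 + 256 = 1138
1138 → 1⁴ + 1⁴ + 3⁴ + 8⁴ = 1 + 1 + 81 + 4096 = 4179
4179 → 4⁴ + 1⁴ + 7⁴ + 9⁴ = 256 + 1 + 2401 + 6561 = 9219
9219 → 9⁴ + 2⁴ + 1⁴ + 9⁴ = 6561 + 16 + 1 + 6561 = 13139  — 13139 repeats.
That took 12 steps.

12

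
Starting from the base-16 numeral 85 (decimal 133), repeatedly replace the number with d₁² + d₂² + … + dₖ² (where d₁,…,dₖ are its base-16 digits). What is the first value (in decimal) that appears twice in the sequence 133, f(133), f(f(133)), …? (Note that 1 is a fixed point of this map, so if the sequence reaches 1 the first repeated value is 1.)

1

133 = (8,5)_16 → 8² + 5² = 89
89 = (5,9)_16 → 5² + 9² = 106
106 = (6,10)_16 → 6² + 10² = 136
136 = (8,8)_16 → 8² + 8² = 128
128 = (8,0)_16 → 8² + 0² = 64
64 = (4,0)_16 → 4² + 0² = 16
16 = (1,0)_16 → 1² + 0² = 1  — reached the fixed point 1.
1 → 1, so 1 is the first repeated value.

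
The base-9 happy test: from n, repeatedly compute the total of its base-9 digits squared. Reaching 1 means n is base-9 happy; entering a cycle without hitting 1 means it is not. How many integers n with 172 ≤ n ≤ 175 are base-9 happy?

172: 172 → 6 → 36 → 16 → 50 → 50  — not base-9 happy
173: 173 → 9 → 1  — base-9 happy
174: 174 → 14 → 26 → 68 → 74 → 68  — not base-9 happy
175: 175 → 21 → 13 → 17 → 65 → 53 → 89 → 65  — not base-9 happy
base-9 happy: 173

1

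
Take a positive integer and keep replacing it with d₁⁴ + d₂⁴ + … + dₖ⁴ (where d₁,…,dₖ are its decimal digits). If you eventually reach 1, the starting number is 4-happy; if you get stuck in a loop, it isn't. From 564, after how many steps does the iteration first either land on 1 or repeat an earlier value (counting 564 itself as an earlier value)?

564 → 5⁴ + 6⁴ + 4⁴ = 2177
2177 → 2⁴ + 1⁴ + 7⁴ + 7⁴ = 4819
4819 → 4⁴ + 8⁴ + 1⁴ + 9⁴ = 10914
10914 → 1⁴ + 0⁴ + 9⁴ + 1⁴ + 4⁴ = 6819
6819 → 6⁴ + 8⁴ + 1⁴ + 9⁴ = 11954
11954 → 1⁴ + 1⁴ + 9⁴ + 5⁴ + 4⁴ = 7444
7444 → 7⁴ + 4⁴ + 4⁴ + 4⁴ = 3169
3169 → 3⁴ + 1⁴ + 6⁴ + 9⁴ = 7939
7939 → 7⁴ + 9⁴ + 3⁴ + 9⁴ = 15604
15604 → 1⁴ + 5⁴ + 6⁴ + 0⁴ + 4⁴ = 2178
2178 → 2⁴ + 1⁴ + 7⁴ + 8⁴ = 6514
6514 → 6⁴ + 5⁴ + 1⁴ + 4⁴ = 2178  — 2178 repeats.
That took 12 steps.

12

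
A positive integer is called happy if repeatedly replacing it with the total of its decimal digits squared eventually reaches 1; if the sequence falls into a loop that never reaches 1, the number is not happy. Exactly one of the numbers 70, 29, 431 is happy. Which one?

70

70: 70 → 49 → 97 → 130 → 10 → 1  — reaches 1 (happy)
29: 29 → 85 → 89 → 145 → 42 → 20 → 4 → 16 → 37 → 58 → 89  — repeats 89 (not happy)
431: 431 → 26 → 40 → 16 → 37 → 58 → 89 → 145 → 42 → 20 → 4 → 16  — repeats 16 (not happy)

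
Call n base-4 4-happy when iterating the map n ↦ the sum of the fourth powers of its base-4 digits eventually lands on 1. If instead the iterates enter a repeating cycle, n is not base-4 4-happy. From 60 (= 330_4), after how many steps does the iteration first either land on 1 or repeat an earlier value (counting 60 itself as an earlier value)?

60 = (3,3,0)_4 → 3⁴ + 3⁴ + 0⁴ = 81 + 81 + 0 = 162
162 = (2,2,0,2)_4 → 2⁴ + 2⁴ + 0⁴ + 2⁴ = 16 + 16 + 0 + 16 = 48
48 = (3,0,0)_4 → 3⁴ + 0⁴ + 0⁴ = 81 + 0 + 0 = 81
81 = (1,1,0,1)_4 → 1⁴ + 1⁴ + 0⁴ + 1⁴ = 1 + 1 + 0 + 1 = 3
3 = (3)_4 → 3⁴ = 81  — 81 repeats.
That took 5 steps.

5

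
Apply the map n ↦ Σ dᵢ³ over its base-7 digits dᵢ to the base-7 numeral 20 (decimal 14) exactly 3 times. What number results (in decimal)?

8

14 = (2,0)_7 → 8
8 = (1,1)_7 → 2
2 = (2)_7 → 8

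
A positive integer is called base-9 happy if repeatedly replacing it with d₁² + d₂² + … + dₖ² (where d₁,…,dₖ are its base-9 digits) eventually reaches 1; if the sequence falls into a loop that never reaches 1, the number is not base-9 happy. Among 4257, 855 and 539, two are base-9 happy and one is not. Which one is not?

4257

4257: 4257 → 99 → 5 → 25 → 53 → 89 → 65 → 53  — repeats 53 (not base-9 happy)
855: 855 → 27 → 9 → 1  — reaches 1 (base-9 happy)
539: 539 → 125 → 81 → 1  — reaches 1 (base-9 happy)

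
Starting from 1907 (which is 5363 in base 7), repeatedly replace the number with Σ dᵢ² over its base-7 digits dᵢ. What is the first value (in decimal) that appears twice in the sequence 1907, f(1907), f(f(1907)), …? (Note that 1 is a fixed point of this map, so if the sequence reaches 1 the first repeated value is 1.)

1907 = (5,3,6,3)_7 → 5² + 3² + 6² + 3² = 79
79 = (1,4,2)_7 → 1² + 4² + 2² = 21
21 = (3,0)_7 → 3² + 0² = 9
9 = (1,2)_7 → 1² + 2² = 5
5 = (5)_7 → 5² = 25
25 = (3,4)_7 → 3² + 4² = 25  — 25 already appeared earlier.

25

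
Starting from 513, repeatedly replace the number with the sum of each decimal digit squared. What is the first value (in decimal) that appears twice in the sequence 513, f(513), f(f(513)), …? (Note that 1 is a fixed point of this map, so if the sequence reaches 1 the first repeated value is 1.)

89

513 → 35
35 → 34
34 → 25
25 → 29
29 → 85
85 → 89
89 → 145
145 → 42
42 → 20
20 → 4
4 → 16
16 → 37
37 → 58
58 → 89  — 89 already appeared earlier.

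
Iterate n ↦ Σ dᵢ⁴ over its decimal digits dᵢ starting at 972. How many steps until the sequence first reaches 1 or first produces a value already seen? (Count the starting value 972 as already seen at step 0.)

11

972 → 9⁴ + 7⁴ + 2⁴ = 8978
8978 → 8⁴ + 9⁴ + 7⁴ + 8⁴ = 17154
17154 → 1⁴ + 7⁴ + 1⁴ + 5⁴ + 4⁴ = 3284
3284 → 3⁴ + 2⁴ + 8⁴ + 4⁴ = 4449
4449 → 4⁴ + 4⁴ + 4⁴ + 9⁴ = 7329
7329 → 7⁴ + 3⁴ + 2⁴ + 9⁴ = 9059
9059 → 9⁴ + 0⁴ + 5⁴ + 9⁴ = 13747
13747 → 1⁴ + 3⁴ + 7⁴ + 4⁴ + 7⁴ = 5140
5140 → 5⁴ + 1⁴ + 4⁴ + 0⁴ = 882
882 → 8⁴ + 8⁴ + 2⁴ = 8208
8208 → 8⁴ + 2⁴ + 0⁴ + 8⁴ = 8208  — 8208 repeats.
That took 11 steps.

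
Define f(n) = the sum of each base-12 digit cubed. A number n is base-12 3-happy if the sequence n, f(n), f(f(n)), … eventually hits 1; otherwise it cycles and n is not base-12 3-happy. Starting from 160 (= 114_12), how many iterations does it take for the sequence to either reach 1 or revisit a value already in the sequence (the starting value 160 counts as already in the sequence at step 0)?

9

160 = (1,1,4)_12 → 66
66 = (5,6)_12 → 341
341 = (2,4,5)_12 → 197
197 = (1,4,5)_12 → 190
190 = (1,3,10)_12 → 1028
1028 = (7,1,8)_12 → 856
856 = (5,11,4)_12 → 1520
1520 = (10,6,8)_12 → 1728
1728 = (1,0,0,0)_12 → 1  — reached 1.
That took 9 steps.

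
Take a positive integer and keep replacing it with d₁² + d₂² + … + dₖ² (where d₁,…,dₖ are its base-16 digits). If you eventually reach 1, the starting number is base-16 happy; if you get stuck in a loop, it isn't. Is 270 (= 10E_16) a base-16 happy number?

270 = (1,0,14)_16 → 1² + 0² + 14² = 1 + 0 + 196 = 197
197 = (12,5)_16 → 12² + 5² = 144 + 25 = 169
169 = (10,9)_16 → 10² + 9² = 100 + 81 = 181
181 = (11,5)_16 → 11² + 5² = 121 + 25 = 146
146 = (9,2)_16 → 9² + 2² = 81 + 4 = 85
85 = (5,5)_16 → 5² + 5² = 25 + 25 = 50
50 = (3,2)_16 → 3² + 2² = 9 + 4 = 13
13 = (13)_16 → 13² = 169  — 169 already seen; the sequence cycles without reaching 1.

not base-16 happy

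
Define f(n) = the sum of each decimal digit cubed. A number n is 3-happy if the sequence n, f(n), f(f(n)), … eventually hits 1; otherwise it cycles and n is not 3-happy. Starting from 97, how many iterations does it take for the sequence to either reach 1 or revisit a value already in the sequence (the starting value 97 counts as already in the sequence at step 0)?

5

97 → 9³ + 7³ = 729 + 343 = 1072
1072 → 1³ + 0³ + 7³ + 2³ = 1 + 0 + 343 + 8 = 352
352 → 3³ + 5³ + 2³ = 27 + 125 + 8 = 160
160 → 1³ + 6³ + 0³ = 1 + 216 + 0 = 217
217 → 2³ + 1³ + 7³ = 8 + 1 + 343 = 352  — 352 repeats.
That took 5 steps.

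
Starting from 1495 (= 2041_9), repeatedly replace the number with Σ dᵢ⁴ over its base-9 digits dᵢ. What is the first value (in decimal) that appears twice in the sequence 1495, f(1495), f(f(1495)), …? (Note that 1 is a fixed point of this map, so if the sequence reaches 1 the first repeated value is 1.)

1495 = (2,0,4,1)_9 → 2⁴ + 0⁴ + 4⁴ + 1⁴ = 273
273 = (3,3,3)_9 → 3⁴ + 3⁴ + 3⁴ = 243
243 = (3,0,0)_9 → 3⁴ + 0⁴ + 0⁴ = 81
81 = (1,0,0)_9 → 1⁴ + 0⁴ + 0⁴ = 1  — reached the fixed point 1.
1 → 1, so 1 is the first repeated value.

1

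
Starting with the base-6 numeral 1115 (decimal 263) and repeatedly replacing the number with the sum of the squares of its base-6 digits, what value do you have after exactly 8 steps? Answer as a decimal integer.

263 = (1,1,1,5)_6 → 1² + 1² + 1² + 5² = 1 + 1 + 1 + 25 = 28
28 = (4,4)_6 → 4² + 4² = 16 + 16 = 32
32 = (5,2)_6 → 5² + 2² = 25 + 4 = 29
29 = (4,5)_6 → 4² + 5² = 16 + 25 = 41
41 = (1,0,5)_6 → 1² + 0² + 5² = 1 + 0 + 25 = 26
26 = (4,2)_6 → 4² + 2² = 16 + 4 = 20
20 = (3,2)_6 → 3² + 2² = 9 + 4 = 13
13 = (2,1)_6 → 2² + 1² = 4 + 1 = 5

5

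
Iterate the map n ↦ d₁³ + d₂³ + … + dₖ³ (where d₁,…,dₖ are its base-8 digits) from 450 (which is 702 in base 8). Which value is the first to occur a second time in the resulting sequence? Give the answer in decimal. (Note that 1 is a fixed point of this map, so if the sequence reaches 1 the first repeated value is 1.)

450 = (7,0,2)_8 → 7³ + 0³ + 2³ = 343 + 0 + 8 = 351
351 = (5,3,7)_8 → 5³ + 3³ + 7³ = 125 + 27 + 343 = 495
495 = (7,5,7)_8 → 7³ + 5³ + 7³ = 343 + 125 + 343 = 811
811 = (1,4,5,3)_8 → 1³ + 4³ + 5³ + 3³ = 1 + 64 + 125 + 27 = 217
217 = (3,3,1)_8 → 3³ + 3³ + 1³ = 27 + 27 + 1 = 55
55 = (6,7)_8 → 6³ + 7³ = 216 + 343 = 559
559 = (1,0,5,7)_8 → 1³ + 0³ + 5³ + 7³ = 1 + 0 + 125 + 343 = 469
469 = (7,2,5)_8 → 7³ + 2³ + 5³ = 343 + 8 + 125 = 476
476 = (7,3,4)_8 → 7³ + 3³ + 4³ = 343 + 27 + 64 = 434
434 = (6,6,2)_8 → 6³ + 6³ + 2³ = 216 + 216 + 8 = 440
440 = (6,7,0)_8 → 6³ + 7³ + 0³ = 216 + 343 + 0 = 559  — 559 already appeared earlier.

559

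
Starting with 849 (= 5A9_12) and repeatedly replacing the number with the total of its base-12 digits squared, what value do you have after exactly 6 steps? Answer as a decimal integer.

25

849 = (5,10,9)_12 → 5² + 10² + 9² = 25 + 100 + 81 = 206
206 = (1,5,2)_12 → 1² + 5² + 2² = 1 + 25 + 4 = 30
30 = (2,6)_12 → 2² + 6² = 4 + 36 = 40
40 = (3,4)_12 → 3² + 4² = 9 + 16 = 25
25 = (2,1)_12 → 2² + 1² = 4 + 1 = 5
5 = (5)_12 → 5² = 25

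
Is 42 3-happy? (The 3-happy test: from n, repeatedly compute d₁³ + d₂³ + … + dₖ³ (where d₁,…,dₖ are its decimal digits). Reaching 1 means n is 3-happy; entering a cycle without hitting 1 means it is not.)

not 3-happy

42 → 4³ + 2³ = 72
72 → 7³ + 2³ = 351
351 → 3³ + 5³ + 1³ = 153
153 → 1³ + 5³ + 3³ = 153  — 153 already seen; the sequence cycles without reaching 1.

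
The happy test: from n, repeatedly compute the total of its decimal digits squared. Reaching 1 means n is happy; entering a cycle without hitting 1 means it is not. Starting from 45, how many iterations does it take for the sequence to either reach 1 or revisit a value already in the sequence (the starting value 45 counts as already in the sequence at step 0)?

45 → 41
41 → 17
17 → 50
50 → 25
25 → 29
29 → 85
85 → 89
89 → 145
145 → 42
42 → 20
20 → 4
4 → 16
16 → 37
37 → 58
58 → 89  — 89 repeats.
That took 15 steps.

15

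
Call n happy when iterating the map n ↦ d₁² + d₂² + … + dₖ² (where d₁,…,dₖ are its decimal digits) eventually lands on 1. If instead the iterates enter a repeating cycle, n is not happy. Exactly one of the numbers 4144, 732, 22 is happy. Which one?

4144: 4144 → 49 → 97 → 130 → 10 → 1  — reaches 1 (happy)
732: 732 → 62 → 40 → 16 → 37 → 58 → 89 → 145 → 42 → 20 → 4 → 16  — repeats 16 (not happy)
22: 22 → 8 → 64 → 52 → 29 → 85 → 89 → 145 → 42 → 20 → 4 → 16 → 37 → 58 → 89  — repeats 89 (not happy)

4144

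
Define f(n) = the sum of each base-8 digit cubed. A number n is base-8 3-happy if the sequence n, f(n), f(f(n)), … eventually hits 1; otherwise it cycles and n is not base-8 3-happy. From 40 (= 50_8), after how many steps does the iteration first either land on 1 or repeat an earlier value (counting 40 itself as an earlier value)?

7

40 = (5,0)_8 → 5³ + 0³ = 125 + 0 = 125
125 = (1,7,5)_8 → 1³ + 7³ + 5³ = 1 + 343 + 125 = 469
469 = (7,2,5)_8 → 7³ + 2³ + 5³ = 343 + 8 + 125 = 476
476 = (7,3,4)_8 → 7³ + 3³ + 4³ = 343 + 27 + 64 = 434
434 = (6,6,2)_8 → 6³ + 6³ + 2³ = 216 + 216 + 8 = 440
440 = (6,7,0)_8 → 6³ + 7³ + 0³ = 216 + 343 + 0 = 559
559 = (1,0,5,7)_8 → 1³ + 0³ + 5³ + 7³ = 1 + 0 + 125 + 343 = 469  — 469 repeats.
That took 7 steps.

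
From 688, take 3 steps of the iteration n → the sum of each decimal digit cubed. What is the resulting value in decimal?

688 → 6³ + 8³ + 8³ = 1240
1240 → 1³ + 2³ + 4³ + 0³ = 73
73 → 7³ + 3³ = 370

370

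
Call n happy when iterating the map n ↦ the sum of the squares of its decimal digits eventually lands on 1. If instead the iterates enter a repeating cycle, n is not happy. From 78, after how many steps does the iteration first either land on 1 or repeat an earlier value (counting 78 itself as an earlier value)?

78 → 7² + 8² = 113
113 → 1² + 1² + 3² = 11
11 → 1² + 1² = 2
2 → 2² = 4
4 → 4² = 16
16 → 1² + 6² = 37
37 → 3² + 7² = 58
58 → 5² + 8² = 89
89 → 8² + 9² = 145
145 → 1² + 4² + 5² = 42
42 → 4² + 2² = 20
20 → 2² + 0² = 4  — 4 repeats.
That took 12 steps.

12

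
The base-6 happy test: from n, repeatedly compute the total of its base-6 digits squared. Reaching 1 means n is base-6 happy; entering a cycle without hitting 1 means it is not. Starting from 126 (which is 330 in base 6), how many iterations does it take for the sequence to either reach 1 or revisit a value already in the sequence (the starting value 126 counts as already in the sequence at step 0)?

126 = (3,3,0)_6 → 3² + 3² + 0² = 18
18 = (3,0)_6 → 3² + 0² = 9
9 = (1,3)_6 → 1² + 3² = 10
10 = (1,4)_6 → 1² + 4² = 17
17 = (2,5)_6 → 2² + 5² = 29
29 = (4,5)_6 → 4² + 5² = 41
41 = (1,0,5)_6 → 1² + 0² + 5² = 26
26 = (4,2)_6 → 4² + 2² = 20
20 = (3,2)_6 → 3² + 2² = 13
13 = (2,1)_6 → 2² + 1² = 5
5 = (5)_6 → 5² = 25
25 = (4,1)_6 → 4² + 1² = 17  — 17 repeats.
That took 12 steps.

12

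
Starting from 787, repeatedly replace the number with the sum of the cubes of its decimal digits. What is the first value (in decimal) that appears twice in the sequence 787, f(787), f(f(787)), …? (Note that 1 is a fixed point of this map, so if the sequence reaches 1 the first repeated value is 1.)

1

787 → 1198
1198 → 1243
1243 → 100
100 → 1  — reached the fixed point 1.
1 → 1, so 1 is the first repeated value.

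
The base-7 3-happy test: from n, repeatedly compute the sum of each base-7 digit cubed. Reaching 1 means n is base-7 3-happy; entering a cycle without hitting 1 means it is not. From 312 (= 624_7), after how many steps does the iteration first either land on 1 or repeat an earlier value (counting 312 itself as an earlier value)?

6

312 = (6,2,4)_7 → 6³ + 2³ + 4³ = 216 + 8 + 64 = 288
288 = (5,6,1)_7 → 5³ + 6³ + 1³ = 125 + 216 + 1 = 342
342 = (6,6,6)_7 → 6³ + 6³ + 6³ = 216 + 216 + 216 = 648
648 = (1,6,1,4)_7 → 1³ + 6³ + 1³ + 4³ = 1 + 216 + 1 + 64 = 282
282 = (5,5,2)_7 → 5³ + 5³ + 2³ = 125 + 125 + 8 = 258
258 = (5,1,6)_7 → 5³ + 1³ + 6³ = 125 + 1 + 216 = 342  — 342 repeats.
That took 6 steps.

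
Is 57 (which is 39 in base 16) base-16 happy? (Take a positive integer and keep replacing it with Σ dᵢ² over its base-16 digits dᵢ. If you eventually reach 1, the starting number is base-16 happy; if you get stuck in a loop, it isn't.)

not base-16 happy

57 = (3,9)_16 → 3² + 9² = 9 + 81 = 90
90 = (5,10)_16 → 5² + 10² = 25 + 100 = 125
125 = (7,13)_16 → 7² + 13² = 49 + 169 = 218
218 = (13,10)_16 → 13² + 10² = 169 + 100 = 269
269 = (1,0,13)_16 → 1² + 0² + 13² = 1 + 0 + 169 = 170
170 = (10,10)_16 → 10² + 10² = 100 + 100 = 200
200 = (12,8)_16 → 12² + 8² = 144 + 64 = 208
208 = (13,0)_16 → 13² + 0² = 169 + 0 = 169
169 = (10,9)_16 → 10² + 9² = 100 + 81 = 181
181 = (11,5)_16 → 11² + 5² = 121 + 25 = 146
146 = (9,2)_16 → 9² + 2² = 81 + 4 = 85
85 = (5,5)_16 → 5² + 5² = 25 + 25 = 50
50 = (3,2)_16 → 3² + 2² = 9 + 4 = 13
13 = (13)_16 → 13² = 169  — 169 already seen; the sequence cycles without reaching 1.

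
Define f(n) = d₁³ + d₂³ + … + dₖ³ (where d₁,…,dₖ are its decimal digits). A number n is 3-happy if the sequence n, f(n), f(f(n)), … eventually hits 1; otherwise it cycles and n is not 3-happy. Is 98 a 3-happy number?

not 3-happy

98 → 1241
1241 → 74
74 → 407
407 → 407  — 407 already seen; the sequence cycles without reaching 1.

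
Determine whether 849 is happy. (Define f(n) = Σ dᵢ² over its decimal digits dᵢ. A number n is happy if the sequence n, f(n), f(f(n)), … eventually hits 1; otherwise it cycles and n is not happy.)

not happy

849 → 8² + 4² + 9² = 161
161 → 1² + 6² + 1² = 38
38 → 3² + 8² = 73
73 → 7² + 3² = 58
58 → 5² + 8² = 89
89 → 8² + 9² = 145
145 → 1² + 4² + 5² = 42
42 → 4² + 2² = 20
20 → 2² + 0² = 4
4 → 4² = 16
16 → 1² + 6² = 37
37 → 3² + 7² = 58  — 58 already seen; the sequence cycles without reaching 1.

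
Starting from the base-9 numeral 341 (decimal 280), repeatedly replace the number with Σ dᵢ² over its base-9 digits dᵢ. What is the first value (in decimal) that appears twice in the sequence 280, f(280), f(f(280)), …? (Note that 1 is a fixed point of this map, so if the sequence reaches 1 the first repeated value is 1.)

280 = (3,4,1)_9 → 3² + 4² + 1² = 9 + 16 + 1 = 26
26 = (2,8)_9 → 2² + 8² = 4 + 64 = 68
68 = (7,5)_9 → 7² + 5² = 49 + 25 = 74
74 = (8,2)_9 → 8² + 2² = 64 + 4 = 68  — 68 already appeared earlier.

68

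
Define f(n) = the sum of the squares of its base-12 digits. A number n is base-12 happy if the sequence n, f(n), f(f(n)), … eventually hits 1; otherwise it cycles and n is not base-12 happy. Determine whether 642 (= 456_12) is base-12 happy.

not base-12 happy

642 = (4,5,6)_12 → 77
77 = (6,5)_12 → 61
61 = (5,1)_12 → 26
26 = (2,2)_12 → 8
8 = (8)_12 → 64
64 = (5,4)_12 → 41
41 = (3,5)_12 → 34
34 = (2,10)_12 → 104
104 = (8,8)_12 → 128
128 = (10,8)_12 → 164
164 = (1,1,8)_12 → 66
66 = (5,6)_12 → 61  — 61 already seen; the sequence cycles without reaching 1.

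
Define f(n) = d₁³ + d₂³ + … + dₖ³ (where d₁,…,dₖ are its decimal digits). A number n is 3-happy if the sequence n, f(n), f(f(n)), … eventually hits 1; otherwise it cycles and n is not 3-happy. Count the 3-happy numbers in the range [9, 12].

1

9: 9 → 729 → 1080 → 513 → 153 → 153  — not 3-happy
10: 10 → 1  — 3-happy
11: 11 → 2 → 8 → 512 → 134 → 92 → 737 → 713 → 371 → 371  — not 3-happy
12: 12 → 9 → 729 → 1080 → 513 → 153 → 153  — not 3-happy
3-happy: 10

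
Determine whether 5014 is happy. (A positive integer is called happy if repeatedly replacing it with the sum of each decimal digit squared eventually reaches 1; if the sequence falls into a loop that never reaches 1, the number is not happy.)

5014 → 5² + 0² + 1² + 4² = 25 + 0 + 1 + 16 = 42
42 → 4² + 2² = 16 + 4 = 20
20 → 2² + 0² = 4 + 0 = 4
4 → 4² = 16
16 → 1² + 6² = 1 + 36 = 37
37 → 3² + 7² = 9 + 49 = 58
58 → 5² + 8² = 25 + 64 = 89
89 → 8² + 9² = 64 + 81 = 145
145 → 1² + 4² + 5² = 1 + 16 + 25 = 42  — 42 already seen; the sequence cycles without reaching 1.

not happy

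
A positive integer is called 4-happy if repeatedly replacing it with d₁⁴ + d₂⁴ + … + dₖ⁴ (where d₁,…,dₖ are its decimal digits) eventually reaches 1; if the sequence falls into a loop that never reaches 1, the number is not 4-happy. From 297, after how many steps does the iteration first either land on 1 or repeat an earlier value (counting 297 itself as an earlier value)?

297 → 2⁴ + 9⁴ + 7⁴ = 16 + 6561 + 2401 = 8978
8978 → 8⁴ + 9⁴ + 7⁴ + 8⁴ = 4096 + 6561 + 2401 + 4096 = 17154
17154 → 1⁴ + 7⁴ + 1⁴ + 5⁴ + 4⁴ = 1 + 2401 + 1 + 625 + 256 = 3284
3284 → 3⁴ + 2⁴ + 8⁴ + 4⁴ = 81 + 16 + 4096 + 256 = 4449
4449 → 4⁴ + 4⁴ + 4⁴ + 9⁴ = 256 + 256 + 256 + 6561 = 7329
7329 → 7⁴ + 3⁴ + 2⁴ + 9⁴ = 2401 + 81 + 16 + 6561 = 9059
9059 → 9⁴ + 0⁴ + 5⁴ + 9⁴ = 6561 + 0 + 625 + 6561 = 13747
13747 → 1⁴ + 3⁴ + 7⁴ + 4⁴ + 7⁴ = 1 + 81 + 2401 + 256 + 2401 = 5140
5140 → 5⁴ + 1⁴ + 4⁴ + 0⁴ = 625 + 1 + 256 + 0 = 882
882 → 8⁴ + 8⁴ + 2⁴ = 4096 + 4096 + 16 = 8208
8208 → 8⁴ + 2⁴ + 0⁴ + 8⁴ = 4096 + 16 + 0 + 4096 = 8208  — 8208 repeats.
That took 11 steps.

11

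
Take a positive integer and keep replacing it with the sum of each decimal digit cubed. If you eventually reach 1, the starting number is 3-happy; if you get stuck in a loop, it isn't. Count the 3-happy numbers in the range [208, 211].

1

208: 208 → 520 → 133 → 55 → 250 → 133  — not 3-happy
209: 209 → 737 → 713 → 371 → 371  — not 3-happy
210: 210 → 9 → 729 → 1080 → 513 → 153 → 153  — not 3-happy
211: 211 → 10 → 1  — 3-happy
3-happy: 211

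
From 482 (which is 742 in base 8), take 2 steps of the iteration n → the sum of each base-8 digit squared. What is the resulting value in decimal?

26

482 = (7,4,2)_8 → 7² + 4² + 2² = 69
69 = (1,0,5)_8 → 1² + 0² + 5² = 26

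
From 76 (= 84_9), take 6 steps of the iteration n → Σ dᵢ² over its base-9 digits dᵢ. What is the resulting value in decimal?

76 = (8,4)_9 → 80
80 = (8,8)_9 → 128
128 = (1,5,2)_9 → 30
30 = (3,3)_9 → 18
18 = (2,0)_9 → 4
4 = (4)_9 → 16

16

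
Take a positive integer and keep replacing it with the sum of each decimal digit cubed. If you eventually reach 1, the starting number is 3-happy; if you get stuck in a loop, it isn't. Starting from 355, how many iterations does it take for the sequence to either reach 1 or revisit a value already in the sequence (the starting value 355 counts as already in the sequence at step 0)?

355 → 3³ + 5³ + 5³ = 277
277 → 2³ + 7³ + 7³ = 694
694 → 6³ + 9³ + 4³ = 1009
1009 → 1³ + 0³ + 0³ + 9³ = 730
730 → 7³ + 3³ + 0³ = 370
370 → 3³ + 7³ + 0³ = 370  — 370 repeats.
That took 6 steps.

6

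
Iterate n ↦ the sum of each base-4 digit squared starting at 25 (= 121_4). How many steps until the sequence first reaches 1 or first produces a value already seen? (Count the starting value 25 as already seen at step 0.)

25 = (1,2,1)_4 → 6
6 = (1,2)_4 → 5
5 = (1,1)_4 → 2
2 = (2)_4 → 4
4 = (1,0)_4 → 1  — reached 1.
That took 5 steps.

5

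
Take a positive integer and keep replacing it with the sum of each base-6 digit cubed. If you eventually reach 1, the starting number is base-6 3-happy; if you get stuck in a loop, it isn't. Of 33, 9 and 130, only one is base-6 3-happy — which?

130

33: 33 → 152 → 73 → 9 → 28 → 128 → 62 → 73  — repeats 73 (not base-6 3-happy)
9: 9 → 28 → 128 → 62 → 73 → 9  — repeats 9 (not base-6 3-happy)
130: 130 → 118 → 92 → 43 → 3 → 27 → 91 → 36 → 1  — reaches 1 (base-6 3-happy)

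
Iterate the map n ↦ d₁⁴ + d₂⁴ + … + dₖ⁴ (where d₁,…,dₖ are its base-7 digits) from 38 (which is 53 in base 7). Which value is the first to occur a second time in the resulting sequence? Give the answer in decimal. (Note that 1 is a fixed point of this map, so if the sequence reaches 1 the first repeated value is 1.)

38 = (5,3)_7 → 5⁴ + 3⁴ = 625 + 81 = 706
706 = (2,0,2,6)_7 → 2⁴ + 0⁴ + 2⁴ + 6⁴ = 16 + 0 + 16 + 1296 = 1328
1328 = (3,6,0,5)_7 → 3⁴ + 6⁴ + 0⁴ + 5⁴ = 81 + 1296 + 0 + 625 = 2002
2002 = (5,5,6,0)_7 → 5⁴ + 5⁴ + 6⁴ + 0⁴ = 625 + 625 + 1296 + 0 = 2546
2546 = (1,0,2,6,5)_7 → 1⁴ + 0⁴ + 2⁴ + 6⁴ + 5⁴ = 1 + 0 + 16 + 1296 + 625 = 1938
1938 = (5,4,3,6)_7 → 5⁴ + 4⁴ + 3⁴ + 6⁴ = 625 + 256 + 81 + 1296 = 2258
2258 = (6,4,0,4)_7 → 6⁴ + 4⁴ + 0⁴ + 4⁴ = 1296 + 256 + 0 + 256 = 1808
1808 = (5,1,6,2)_7 → 5⁴ + 1⁴ + 6⁴ + 2⁴ = 625 + 1 + 1296 + 16 = 1938  — 1938 already appeared earlier.

1938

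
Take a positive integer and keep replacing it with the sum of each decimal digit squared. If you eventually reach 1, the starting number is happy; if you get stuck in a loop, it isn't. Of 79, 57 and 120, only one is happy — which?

79: 79 → 130 → 10 → 1  — reaches 1 (happy)
57: 57 → 74 → 65 → 61 → 37 → 58 → 89 → 145 → 42 → 20 → 4 → 16 → 37  — repeats 37 (not happy)
120: 120 → 5 → 25 → 29 → 85 → 89 → 145 → 42 → 20 → 4 → 16 → 37 → 58 → 89  — repeats 89 (not happy)

79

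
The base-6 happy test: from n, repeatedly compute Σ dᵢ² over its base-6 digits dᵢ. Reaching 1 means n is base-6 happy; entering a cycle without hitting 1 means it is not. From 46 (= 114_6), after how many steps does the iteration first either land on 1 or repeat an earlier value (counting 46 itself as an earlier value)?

12

46 = (1,1,4)_6 → 18
18 = (3,0)_6 → 9
9 = (1,3)_6 → 10
10 = (1,4)_6 → 17
17 = (2,5)_6 → 29
29 = (4,5)_6 → 41
41 = (1,0,5)_6 → 26
26 = (4,2)_6 → 20
20 = (3,2)_6 → 13
13 = (2,1)_6 → 5
5 = (5)_6 → 25
25 = (4,1)_6 → 17  — 17 repeats.
That took 12 steps.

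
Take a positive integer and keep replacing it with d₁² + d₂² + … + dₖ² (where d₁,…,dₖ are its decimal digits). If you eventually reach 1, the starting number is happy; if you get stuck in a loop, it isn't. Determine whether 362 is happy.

happy

362 → 3² + 6² + 2² = 9 + 36 + 4 = 49
49 → 4² + 9² = 16 + 81 = 97
97 → 9² + 7² = 81 + 49 = 130
130 → 1² + 3² + 0² = 1 + 9 + 0 = 10
10 → 1² + 0² = 1 + 0 = 1  — reached 1.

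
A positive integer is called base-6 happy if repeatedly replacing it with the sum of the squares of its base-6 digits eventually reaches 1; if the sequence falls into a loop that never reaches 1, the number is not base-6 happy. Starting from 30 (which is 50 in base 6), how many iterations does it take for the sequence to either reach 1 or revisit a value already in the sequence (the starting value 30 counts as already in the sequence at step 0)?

9

30 = (5,0)_6 → 5² + 0² = 25
25 = (4,1)_6 → 4² + 1² = 17
17 = (2,5)_6 → 2² + 5² = 29
29 = (4,5)_6 → 4² + 5² = 41
41 = (1,0,5)_6 → 1² + 0² + 5² = 26
26 = (4,2)_6 → 4² + 2² = 20
20 = (3,2)_6 → 3² + 2² = 13
13 = (2,1)_6 → 2² + 1² = 5
5 = (5)_6 → 5² = 25  — 25 repeats.
That took 9 steps.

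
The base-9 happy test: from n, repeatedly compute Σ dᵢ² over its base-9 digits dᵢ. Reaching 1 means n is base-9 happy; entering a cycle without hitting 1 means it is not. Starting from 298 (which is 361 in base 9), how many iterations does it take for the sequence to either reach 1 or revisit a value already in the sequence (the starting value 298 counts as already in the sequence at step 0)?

298 = (3,6,1)_9 → 3² + 6² + 1² = 46
46 = (5,1)_9 → 5² + 1² = 26
26 = (2,8)_9 → 2² + 8² = 68
68 = (7,5)_9 → 7² + 5² = 74
74 = (8,2)_9 → 8² + 2² = 68  — 68 repeats.
That took 5 steps.

5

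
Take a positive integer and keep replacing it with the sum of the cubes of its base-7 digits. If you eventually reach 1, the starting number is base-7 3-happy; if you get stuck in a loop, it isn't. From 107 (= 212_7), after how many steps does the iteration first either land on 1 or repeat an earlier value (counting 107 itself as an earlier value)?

10

107 = (2,1,2)_7 → 17
17 = (2,3)_7 → 35
35 = (5,0)_7 → 125
125 = (2,3,6)_7 → 251
251 = (5,0,6)_7 → 341
341 = (6,6,5)_7 → 557
557 = (1,4,2,4)_7 → 137
137 = (2,5,4)_7 → 197
197 = (4,0,1)_7 → 65
65 = (1,2,2)_7 → 17  — 17 repeats.
That took 10 steps.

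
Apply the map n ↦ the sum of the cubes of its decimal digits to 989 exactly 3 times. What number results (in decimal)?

371

989 → 9³ + 8³ + 9³ = 729 + 512 + 729 = 1970
1970 → 1³ + 9³ + 7³ + 0³ = 1 + 729 + 343 + 0 = 1073
1073 → 1³ + 0³ + 7³ + 3³ = 1 + 0 + 343 + 27 = 371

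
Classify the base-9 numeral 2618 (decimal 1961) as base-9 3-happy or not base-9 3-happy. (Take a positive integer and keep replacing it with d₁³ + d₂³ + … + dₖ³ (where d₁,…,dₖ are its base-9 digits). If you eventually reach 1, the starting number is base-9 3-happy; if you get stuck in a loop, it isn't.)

not base-9 3-happy

1961 = (2,6,1,8)_9 → 2³ + 6³ + 1³ + 8³ = 737
737 = (1,0,0,8)_9 → 1³ + 0³ + 0³ + 8³ = 513
513 = (6,3,0)_9 → 6³ + 3³ + 0³ = 243
243 = (3,0,0)_9 → 3³ + 0³ + 0³ = 27
27 = (3,0)_9 → 3³ + 0³ = 27  — 27 already seen; the sequence cycles without reaching 1.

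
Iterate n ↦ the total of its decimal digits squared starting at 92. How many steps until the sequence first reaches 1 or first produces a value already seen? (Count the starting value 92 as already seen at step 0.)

10

92 → 9² + 2² = 81 + 4 = 85
85 → 8² + 5² = 64 + 25 = 89
89 → 8² + 9² = 64 + 81 = 145
145 → 1² + 4² + 5² = 1 + 16 + 25 = 42
42 → 4² + 2² = 16 + 4 = 20
20 → 2² + 0² = 4 + 0 = 4
4 → 4² = 16
16 → 1² + 6² = 1 + 36 = 37
37 → 3² + 7² = 9 + 49 = 58
58 → 5² + 8² = 25 + 64 = 89  — 89 repeats.
That took 10 steps.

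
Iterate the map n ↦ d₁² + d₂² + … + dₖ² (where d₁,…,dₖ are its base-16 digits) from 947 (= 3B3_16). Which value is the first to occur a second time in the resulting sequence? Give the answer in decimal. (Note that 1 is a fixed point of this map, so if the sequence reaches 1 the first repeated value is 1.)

169

947 = (3,11,3)_16 → 139
139 = (8,11)_16 → 185
185 = (11,9)_16 → 202
202 = (12,10)_16 → 244
244 = (15,4)_16 → 241
241 = (15,1)_16 → 226
226 = (14,2)_16 → 200
200 = (12,8)_16 → 208
208 = (13,0)_16 → 169
169 = (10,9)_16 → 181
181 = (11,5)_16 → 146
146 = (9,2)_16 → 85
85 = (5,5)_16 → 50
50 = (3,2)_16 → 13
13 = (13)_16 → 169  — 169 already appeared earlier.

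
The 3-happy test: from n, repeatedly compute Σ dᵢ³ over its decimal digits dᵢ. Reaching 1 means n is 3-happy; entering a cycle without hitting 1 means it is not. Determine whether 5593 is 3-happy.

not 3-happy

5593 → 5³ + 5³ + 9³ + 3³ = 1006
1006 → 1³ + 0³ + 0³ + 6³ = 217
217 → 2³ + 1³ + 7³ = 352
352 → 3³ + 5³ + 2³ = 160
160 → 1³ + 6³ + 0³ = 217  — 217 already seen; the sequence cycles without reaching 1.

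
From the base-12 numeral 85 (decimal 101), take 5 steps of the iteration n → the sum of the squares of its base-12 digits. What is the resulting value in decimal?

101 = (8,5)_12 → 8² + 5² = 64 + 25 = 89
89 = (7,5)_12 → 7² + 5² = 49 + 25 = 74
74 = (6,2)_12 → 6² + 2² = 36 + 4 = 40
40 = (3,4)_12 → 3² + 4² = 9 + 16 = 25
25 = (2,1)_12 → 2² + 1² = 4 + 1 = 5

5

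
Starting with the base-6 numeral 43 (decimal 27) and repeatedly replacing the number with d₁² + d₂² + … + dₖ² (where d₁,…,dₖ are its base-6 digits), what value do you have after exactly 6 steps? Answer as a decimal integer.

20

27 = (4,3)_6 → 4² + 3² = 16 + 9 = 25
25 = (4,1)_6 → 4² + 1² = 16 + 1 = 17
17 = (2,5)_6 → 2² + 5² = 4 + 25 = 29
29 = (4,5)_6 → 4² + 5² = 16 + 25 = 41
41 = (1,0,5)_6 → 1² + 0² + 5² = 1 + 0 + 25 = 26
26 = (4,2)_6 → 4² + 2² = 16 + 4 = 20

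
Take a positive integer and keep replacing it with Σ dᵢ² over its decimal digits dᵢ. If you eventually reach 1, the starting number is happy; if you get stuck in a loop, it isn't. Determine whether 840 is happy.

840 → 8² + 4² + 0² = 64 + 16 + 0 = 80
80 → 8² + 0² = 64 + 0 = 64
64 → 6² + 4² = 36 + 16 = 52
52 → 5² + 2² = 25 + 4 = 29
29 → 2² + 9² = 4 + 81 = 85
85 → 8² + 5² = 64 + 25 = 89
89 → 8² + 9² = 64 + 81 = 145
145 → 1² + 4² + 5² = 1 + 16 + 25 = 42
42 → 4² + 2² = 16 + 4 = 20
20 → 2² + 0² = 4 + 0 = 4
4 → 4² = 16
16 → 1² + 6² = 1 + 36 = 37
37 → 3² + 7² = 9 + 49 = 58
58 → 5² + 8² = 25 + 64 = 89  — 89 already seen; the sequence cycles without reaching 1.

not happy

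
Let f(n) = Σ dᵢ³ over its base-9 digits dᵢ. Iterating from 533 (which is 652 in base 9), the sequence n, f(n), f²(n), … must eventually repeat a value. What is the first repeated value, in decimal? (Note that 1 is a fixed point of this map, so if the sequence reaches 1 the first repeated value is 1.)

533 = (6,5,2)_9 → 349
349 = (4,2,7)_9 → 415
415 = (5,1,1)_9 → 127
127 = (1,5,1)_9 → 127  — 127 already appeared earlier.

127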